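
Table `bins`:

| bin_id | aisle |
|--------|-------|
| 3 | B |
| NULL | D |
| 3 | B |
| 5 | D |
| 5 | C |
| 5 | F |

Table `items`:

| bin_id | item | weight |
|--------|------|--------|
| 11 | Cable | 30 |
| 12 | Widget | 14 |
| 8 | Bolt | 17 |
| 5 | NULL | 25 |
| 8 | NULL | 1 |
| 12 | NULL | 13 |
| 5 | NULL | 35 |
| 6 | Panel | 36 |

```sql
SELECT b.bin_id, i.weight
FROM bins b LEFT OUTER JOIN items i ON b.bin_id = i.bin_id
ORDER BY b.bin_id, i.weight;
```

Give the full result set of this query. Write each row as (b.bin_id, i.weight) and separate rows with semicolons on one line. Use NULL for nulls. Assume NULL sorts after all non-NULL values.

LEFT JOIN keeps every row from `bins`; unmatched rows get NULL for `items`'s columns.
Matching on b.bin_id = i.bin_id. A NULL in a compared column never satisfies the condition.
- b[0] bin_id=3 → no match; kept with NULLs on the i side.
- b[1] bin_id=NULL → no match; kept with NULLs on the i side.
- b[2] bin_id=3 → no match; kept with NULLs on the i side.
- b[3] bin_id=5 → 2 match(es) in i → 2 row(s).
- b[4] bin_id=5 → 2 match(es) in i → 2 row(s).
- b[5] bin_id=5 → 2 match(es) in i → 2 row(s).
After projecting and ordering:
b.bin_id | i.weight
3 | NULL
3 | NULL
5 | 25
5 | 25
5 | 25
5 | 35
5 | 35
5 | 35
NULL | NULL

(3, NULL); (3, NULL); (5, 25); (5, 25); (5, 25); (5, 35); (5, 35); (5, 35); (NULL, NULL)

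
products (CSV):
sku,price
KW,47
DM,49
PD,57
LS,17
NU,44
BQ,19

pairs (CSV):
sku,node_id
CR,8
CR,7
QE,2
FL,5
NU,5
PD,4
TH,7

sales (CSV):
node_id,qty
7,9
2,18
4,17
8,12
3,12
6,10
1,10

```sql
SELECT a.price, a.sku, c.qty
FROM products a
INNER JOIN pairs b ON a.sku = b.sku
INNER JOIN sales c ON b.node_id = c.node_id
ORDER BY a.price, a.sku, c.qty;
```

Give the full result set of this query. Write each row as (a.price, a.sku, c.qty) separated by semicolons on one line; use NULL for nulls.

(57, PD, 17)

Step 1 — a INNER JOIN b on sku → 2 row(s).
Then INNER JOIN `sales c` on node_id: keep only rows whose b.node_id appears in c.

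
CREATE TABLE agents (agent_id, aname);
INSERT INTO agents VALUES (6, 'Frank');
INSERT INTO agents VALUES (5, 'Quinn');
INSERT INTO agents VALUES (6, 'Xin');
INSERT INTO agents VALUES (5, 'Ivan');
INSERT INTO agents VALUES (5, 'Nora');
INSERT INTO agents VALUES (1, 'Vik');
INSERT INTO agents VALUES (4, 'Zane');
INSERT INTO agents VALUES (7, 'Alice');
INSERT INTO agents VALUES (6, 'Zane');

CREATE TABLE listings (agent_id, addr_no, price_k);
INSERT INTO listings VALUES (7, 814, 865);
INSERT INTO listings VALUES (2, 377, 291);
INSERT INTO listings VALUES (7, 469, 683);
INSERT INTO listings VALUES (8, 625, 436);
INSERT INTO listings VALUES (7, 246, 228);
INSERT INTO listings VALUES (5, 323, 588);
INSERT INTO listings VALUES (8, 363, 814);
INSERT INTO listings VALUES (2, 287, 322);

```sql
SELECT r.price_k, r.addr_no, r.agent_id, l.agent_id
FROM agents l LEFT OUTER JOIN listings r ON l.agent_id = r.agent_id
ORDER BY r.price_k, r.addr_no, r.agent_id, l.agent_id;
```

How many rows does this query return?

11

LEFT JOIN keeps every row from `agents`; unmatched rows get NULL for `listings`'s columns.
Matching on l.agent_id = r.agent_id.
- l[0] agent_id=6 → no match; kept with NULLs on the r side.
- l[1] agent_id=5 → 1 match(es) in r → 1 row(s).
- l[2] agent_id=6 → no match; kept with NULLs on the r side.
- l[3] agent_id=5 → 1 match(es) in r → 1 row(s).
- l[4] agent_id=5 → 1 match(es) in r → 1 row(s).
- l[5] agent_id=1 → no match; kept with NULLs on the r side.
- l[6] agent_id=4 → no match; kept with NULLs on the r side.
- l[7] agent_id=7 → 3 match(es) in r → 3 row(s).
- l[8] agent_id=6 → no match; kept with NULLs on the r side.
Total: 6 matched + 5 padded = 11 rows.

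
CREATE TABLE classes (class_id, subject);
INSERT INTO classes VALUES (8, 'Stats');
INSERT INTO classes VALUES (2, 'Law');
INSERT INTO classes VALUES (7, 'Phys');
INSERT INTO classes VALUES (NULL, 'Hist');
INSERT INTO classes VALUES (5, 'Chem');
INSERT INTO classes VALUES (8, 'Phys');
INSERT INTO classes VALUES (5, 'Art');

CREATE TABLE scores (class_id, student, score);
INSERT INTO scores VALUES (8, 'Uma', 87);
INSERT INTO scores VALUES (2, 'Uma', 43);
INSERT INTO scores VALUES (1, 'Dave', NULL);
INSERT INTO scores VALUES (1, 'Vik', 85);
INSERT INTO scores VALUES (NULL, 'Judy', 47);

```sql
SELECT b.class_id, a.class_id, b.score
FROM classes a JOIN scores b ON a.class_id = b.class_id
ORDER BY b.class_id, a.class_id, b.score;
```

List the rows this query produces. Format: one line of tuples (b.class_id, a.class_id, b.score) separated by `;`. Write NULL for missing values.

(2, 2, 43); (8, 8, 87); (8, 8, 87)

INNER JOIN keeps only pairs where the ON condition holds.
Matching on a.class_id = b.class_id. A NULL in a compared column never satisfies the condition.
- a row (class_id=8): matches 1 b row(s) → 1 output row(s).
- a row (class_id=2): matches 1 b row(s) → 1 output row(s).
- a row (class_id=7): no match → dropped.
- a row (class_id=NULL): no match → dropped.
- a row (class_id=5): no match → dropped.
- a row (class_id=8): matches 1 b row(s) → 1 output row(s).
- a row (class_id=5): no match → dropped.
After projecting and ordering:
b.class_id | a.class_id | b.score
2 | 2 | 43
8 | 8 | 87
8 | 8 | 87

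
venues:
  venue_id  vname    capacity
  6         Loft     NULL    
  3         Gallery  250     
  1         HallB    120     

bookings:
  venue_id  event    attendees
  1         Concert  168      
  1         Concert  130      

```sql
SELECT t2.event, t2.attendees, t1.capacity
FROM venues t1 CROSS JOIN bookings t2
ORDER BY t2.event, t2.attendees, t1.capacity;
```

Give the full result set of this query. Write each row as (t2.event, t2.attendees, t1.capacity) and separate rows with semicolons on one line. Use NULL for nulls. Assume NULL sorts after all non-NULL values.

(Concert, 130, 120); (Concert, 130, 250); (Concert, 130, NULL); (Concert, 168, 120); (Concert, 168, 250); (Concert, 168, NULL)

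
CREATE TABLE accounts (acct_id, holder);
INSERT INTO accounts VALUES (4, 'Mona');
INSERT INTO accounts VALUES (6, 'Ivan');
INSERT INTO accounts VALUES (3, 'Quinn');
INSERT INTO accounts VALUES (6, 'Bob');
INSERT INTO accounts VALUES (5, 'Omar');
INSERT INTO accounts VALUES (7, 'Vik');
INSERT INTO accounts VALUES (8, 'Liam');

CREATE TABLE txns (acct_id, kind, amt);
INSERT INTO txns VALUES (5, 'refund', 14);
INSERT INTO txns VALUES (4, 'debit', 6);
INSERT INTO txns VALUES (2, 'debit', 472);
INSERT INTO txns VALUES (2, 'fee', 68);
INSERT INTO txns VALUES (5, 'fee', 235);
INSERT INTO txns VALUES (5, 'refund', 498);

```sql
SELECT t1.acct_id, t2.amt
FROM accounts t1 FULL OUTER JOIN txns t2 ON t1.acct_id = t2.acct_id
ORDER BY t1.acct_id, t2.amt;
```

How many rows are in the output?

11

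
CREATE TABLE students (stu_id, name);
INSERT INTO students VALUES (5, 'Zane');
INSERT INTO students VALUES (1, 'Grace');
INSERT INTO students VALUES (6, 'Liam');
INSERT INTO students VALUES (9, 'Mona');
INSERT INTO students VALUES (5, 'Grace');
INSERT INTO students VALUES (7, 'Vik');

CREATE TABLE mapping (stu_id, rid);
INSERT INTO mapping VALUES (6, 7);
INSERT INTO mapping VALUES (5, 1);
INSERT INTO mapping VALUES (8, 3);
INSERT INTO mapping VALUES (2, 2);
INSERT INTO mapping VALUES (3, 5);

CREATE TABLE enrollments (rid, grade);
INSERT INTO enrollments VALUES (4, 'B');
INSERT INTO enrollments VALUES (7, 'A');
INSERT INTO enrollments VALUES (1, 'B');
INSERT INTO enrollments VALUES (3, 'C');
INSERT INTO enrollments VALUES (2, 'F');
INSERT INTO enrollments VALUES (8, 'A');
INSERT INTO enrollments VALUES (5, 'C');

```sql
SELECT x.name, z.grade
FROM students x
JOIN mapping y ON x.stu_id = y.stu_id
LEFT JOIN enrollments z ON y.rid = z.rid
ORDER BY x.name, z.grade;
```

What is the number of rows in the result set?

Step 1 — x INNER JOIN y on stu_id → 3 row(s).
Then LEFT JOIN `enrollments z` on rid: each of those 3 rows is kept; rows whose y.rid has no match in z get NULL for z's columns.
Result: 3 row(s).

3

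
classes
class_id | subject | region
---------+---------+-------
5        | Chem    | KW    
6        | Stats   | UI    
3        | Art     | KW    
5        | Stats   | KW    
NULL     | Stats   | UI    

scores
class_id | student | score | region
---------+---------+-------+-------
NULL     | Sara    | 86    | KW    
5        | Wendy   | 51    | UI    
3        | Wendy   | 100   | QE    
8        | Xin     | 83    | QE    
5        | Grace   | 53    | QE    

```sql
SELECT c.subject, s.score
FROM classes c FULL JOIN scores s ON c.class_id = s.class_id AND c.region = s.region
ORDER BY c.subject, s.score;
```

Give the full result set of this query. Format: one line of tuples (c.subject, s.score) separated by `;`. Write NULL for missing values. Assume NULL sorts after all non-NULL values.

(Art, NULL); (Chem, NULL); (Stats, NULL); (Stats, NULL); (Stats, NULL); (NULL, 51); (NULL, 53); (NULL, 83); (NULL, 86); (NULL, 100)

FULL OUTER JOIN keeps every row from both sides; unmatched rows get NULL for the other side's columns.
Matching on c.class_id = s.class_id AND c.region = s.region. A NULL in a compared column never satisfies the condition.
- c row (class_id=5, region=KW): no match → kept, s columns NULL.
- c row (class_id=6, region=UI): no match → kept, s columns NULL.
- c row (class_id=3, region=KW): no match → kept, s columns NULL.
- c row (class_id=5, region=KW): no match → kept, s columns NULL.
- c row (class_id=NULL, region=UI): no match → kept, s columns NULL.
- plus 5 unmatched s row(s), each kept with NULL c columns.
After projecting and ordering:
c.subject | s.score
Art | NULL
Chem | NULL
Stats | NULL
Stats | NULL
Stats | NULL
NULL | 51
NULL | 53
NULL | 83
NULL | 86
NULL | 100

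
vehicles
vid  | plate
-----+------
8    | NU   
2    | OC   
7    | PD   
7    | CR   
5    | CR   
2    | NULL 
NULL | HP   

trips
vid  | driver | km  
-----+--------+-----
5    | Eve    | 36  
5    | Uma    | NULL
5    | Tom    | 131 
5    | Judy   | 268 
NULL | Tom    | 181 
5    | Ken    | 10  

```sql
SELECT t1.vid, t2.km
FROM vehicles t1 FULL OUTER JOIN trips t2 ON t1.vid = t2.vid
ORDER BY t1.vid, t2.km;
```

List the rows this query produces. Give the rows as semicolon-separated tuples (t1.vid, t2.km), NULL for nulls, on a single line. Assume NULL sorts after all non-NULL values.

(2, NULL); (2, NULL); (5, 10); (5, 36); (5, 131); (5, 268); (5, NULL); (7, NULL); (7, NULL); (8, NULL); (NULL, 181); (NULL, NULL)

FULL OUTER JOIN keeps every row from both sides; unmatched rows get NULL for the other side's columns.
Matching on t1.vid = t2.vid. A NULL in a compared column never satisfies the condition.
Matched pairs: 5; unmatched t1 rows kept: 6; unmatched t2 rows kept: 1.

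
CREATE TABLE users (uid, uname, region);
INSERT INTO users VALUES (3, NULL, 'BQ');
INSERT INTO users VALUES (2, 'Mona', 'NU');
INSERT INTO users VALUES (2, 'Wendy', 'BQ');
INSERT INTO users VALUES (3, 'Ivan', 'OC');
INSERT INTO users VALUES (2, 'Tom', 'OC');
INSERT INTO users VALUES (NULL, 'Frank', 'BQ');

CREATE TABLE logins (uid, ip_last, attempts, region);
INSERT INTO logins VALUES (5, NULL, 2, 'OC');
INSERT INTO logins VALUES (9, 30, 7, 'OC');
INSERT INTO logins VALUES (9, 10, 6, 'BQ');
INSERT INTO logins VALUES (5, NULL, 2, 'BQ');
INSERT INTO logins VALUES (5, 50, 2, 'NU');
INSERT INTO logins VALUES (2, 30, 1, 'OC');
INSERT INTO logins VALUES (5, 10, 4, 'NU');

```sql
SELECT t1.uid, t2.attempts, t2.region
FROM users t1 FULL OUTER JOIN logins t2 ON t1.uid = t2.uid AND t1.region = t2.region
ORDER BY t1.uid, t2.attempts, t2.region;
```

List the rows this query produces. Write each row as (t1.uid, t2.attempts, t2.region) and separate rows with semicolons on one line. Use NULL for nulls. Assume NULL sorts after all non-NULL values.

(2, 1, OC); (2, NULL, NULL); (2, NULL, NULL); (3, NULL, NULL); (3, NULL, NULL); (NULL, 2, BQ); (NULL, 2, NU); (NULL, 2, OC); (NULL, 4, NU); (NULL, 6, BQ); (NULL, 7, OC); (NULL, NULL, NULL)

FULL OUTER JOIN keeps every row from both sides; unmatched rows get NULL for the other side's columns.
Matching on t1.uid = t2.uid AND t1.region = t2.region. A NULL in a compared column never satisfies the condition.
Matched pairs: 1; unmatched t1 rows kept: 5; unmatched t2 rows kept: 6.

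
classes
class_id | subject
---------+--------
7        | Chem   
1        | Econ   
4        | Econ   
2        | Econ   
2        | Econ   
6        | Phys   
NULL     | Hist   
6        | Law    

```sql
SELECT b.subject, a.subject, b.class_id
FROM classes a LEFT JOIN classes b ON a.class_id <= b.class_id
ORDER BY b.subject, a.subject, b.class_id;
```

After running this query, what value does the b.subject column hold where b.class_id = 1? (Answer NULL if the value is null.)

Econ

LEFT JOIN keeps every row from `classes a`; unmatched rows get NULL for `classes b`'s columns.
Matching on a.class_id <= b.class_id. A NULL in a compared column never satisfies the condition.
Matched pairs: 30; unmatched a rows kept: 1.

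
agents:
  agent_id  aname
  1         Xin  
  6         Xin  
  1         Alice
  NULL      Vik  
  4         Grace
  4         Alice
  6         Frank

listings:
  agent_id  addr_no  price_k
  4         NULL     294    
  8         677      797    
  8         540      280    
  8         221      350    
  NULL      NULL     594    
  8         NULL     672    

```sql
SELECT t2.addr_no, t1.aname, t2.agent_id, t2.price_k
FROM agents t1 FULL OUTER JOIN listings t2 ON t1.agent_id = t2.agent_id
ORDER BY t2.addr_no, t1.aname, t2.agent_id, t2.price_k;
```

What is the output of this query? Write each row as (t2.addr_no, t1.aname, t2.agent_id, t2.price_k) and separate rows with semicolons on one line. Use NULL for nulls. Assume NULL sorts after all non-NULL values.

FULL OUTER JOIN keeps every row from both sides; unmatched rows get NULL for the other side's columns.
Matching on t1.agent_id = t2.agent_id. A NULL in a compared column never satisfies the condition.
- t1 row (agent_id=1): no match → kept, t2 columns NULL.
- t1 row (agent_id=6): no match → kept, t2 columns NULL.
- t1 row (agent_id=1): no match → kept, t2 columns NULL.
- t1 row (agent_id=NULL): no match → kept, t2 columns NULL.
- t1 row (agent_id=4): matches 1 t2 row(s) → 1 output row(s).
- t1 row (agent_id=4): matches 1 t2 row(s) → 1 output row(s).
- t1 row (agent_id=6): no match → kept, t2 columns NULL.
- 5 row(s) from t2 found no t1 partner → padded with NULL.

(221, NULL, 8, 350); (540, NULL, 8, 280); (677, NULL, 8, 797); (NULL, Alice, 4, 294); (NULL, Alice, NULL, NULL); (NULL, Frank, NULL, NULL); (NULL, Grace, 4, 294); (NULL, Vik, NULL, NULL); (NULL, Xin, NULL, NULL); (NULL, Xin, NULL, NULL); (NULL, NULL, 8, 672); (NULL, NULL, NULL, 594)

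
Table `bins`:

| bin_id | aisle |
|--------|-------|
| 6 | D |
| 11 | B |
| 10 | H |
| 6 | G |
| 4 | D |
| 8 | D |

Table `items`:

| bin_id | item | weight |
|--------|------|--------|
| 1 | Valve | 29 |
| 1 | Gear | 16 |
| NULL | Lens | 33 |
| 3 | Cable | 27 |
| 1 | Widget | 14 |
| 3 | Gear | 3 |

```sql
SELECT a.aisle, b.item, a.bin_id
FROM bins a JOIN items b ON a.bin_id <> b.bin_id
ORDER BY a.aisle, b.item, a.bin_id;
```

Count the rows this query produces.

INNER JOIN keeps only pairs where the ON condition holds.
Matching on a.bin_id <> b.bin_id. A NULL in a compared column never satisfies the condition.
Matched pairs: 30.
Total: 30 rows.

30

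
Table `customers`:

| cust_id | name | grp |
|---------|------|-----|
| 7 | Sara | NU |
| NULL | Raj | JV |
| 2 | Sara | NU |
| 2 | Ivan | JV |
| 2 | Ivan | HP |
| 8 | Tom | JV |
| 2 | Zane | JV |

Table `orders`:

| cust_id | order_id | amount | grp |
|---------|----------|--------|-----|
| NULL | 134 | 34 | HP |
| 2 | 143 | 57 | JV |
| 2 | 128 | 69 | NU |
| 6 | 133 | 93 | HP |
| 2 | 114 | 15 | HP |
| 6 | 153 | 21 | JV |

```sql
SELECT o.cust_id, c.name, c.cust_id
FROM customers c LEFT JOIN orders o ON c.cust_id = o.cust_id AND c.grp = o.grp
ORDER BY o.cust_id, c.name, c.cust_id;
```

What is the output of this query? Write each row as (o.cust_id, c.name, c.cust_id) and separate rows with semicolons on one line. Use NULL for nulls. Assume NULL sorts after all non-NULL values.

LEFT JOIN keeps every row from `customers`; unmatched rows get NULL for `orders`'s columns.
Matching on c.cust_id = o.cust_id AND c.grp = o.grp. A NULL in a compared column never satisfies the condition.
Matched pairs: 4; unmatched c rows kept: 3.

(2, Ivan, 2); (2, Ivan, 2); (2, Sara, 2); (2, Zane, 2); (NULL, Raj, NULL); (NULL, Sara, 7); (NULL, Tom, 8)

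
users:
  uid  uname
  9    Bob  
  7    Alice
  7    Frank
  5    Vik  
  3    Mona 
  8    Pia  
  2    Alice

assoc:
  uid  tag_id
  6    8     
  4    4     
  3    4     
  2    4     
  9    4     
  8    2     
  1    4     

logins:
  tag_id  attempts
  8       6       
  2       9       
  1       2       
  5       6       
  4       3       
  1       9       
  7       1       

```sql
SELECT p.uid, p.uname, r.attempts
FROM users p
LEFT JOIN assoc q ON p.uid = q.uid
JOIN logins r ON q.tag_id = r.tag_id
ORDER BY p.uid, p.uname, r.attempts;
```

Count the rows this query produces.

Step 1 — p LEFT JOIN q on uid → 7 row(s).
Then INNER JOIN `logins r` on tag_id: keep only rows whose q.tag_id appears in r.
Result: 4 row(s).

4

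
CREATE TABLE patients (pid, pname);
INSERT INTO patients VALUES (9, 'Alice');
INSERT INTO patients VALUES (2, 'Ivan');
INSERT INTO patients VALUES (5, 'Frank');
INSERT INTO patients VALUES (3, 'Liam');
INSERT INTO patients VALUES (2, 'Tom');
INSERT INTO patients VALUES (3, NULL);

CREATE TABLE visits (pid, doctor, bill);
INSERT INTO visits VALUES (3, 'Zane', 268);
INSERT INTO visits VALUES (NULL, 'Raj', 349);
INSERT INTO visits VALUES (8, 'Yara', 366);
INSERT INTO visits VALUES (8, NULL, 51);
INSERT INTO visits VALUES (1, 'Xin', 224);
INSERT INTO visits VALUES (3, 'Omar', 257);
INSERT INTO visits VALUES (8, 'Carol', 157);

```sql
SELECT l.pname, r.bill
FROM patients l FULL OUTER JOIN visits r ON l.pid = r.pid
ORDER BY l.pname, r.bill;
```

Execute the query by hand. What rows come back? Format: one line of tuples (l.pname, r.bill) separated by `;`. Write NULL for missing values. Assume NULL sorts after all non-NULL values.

(Alice, NULL); (Frank, NULL); (Ivan, NULL); (Liam, 257); (Liam, 268); (Tom, NULL); (NULL, 51); (NULL, 157); (NULL, 224); (NULL, 257); (NULL, 268); (NULL, 349); (NULL, 366)

FULL OUTER JOIN keeps every row from both sides; unmatched rows get NULL for the other side's columns.
Matching on l.pid = r.pid. A NULL in a compared column never satisfies the condition.
- l (pid=9) has no partner → padded with NULL.
- l (pid=2) has no partner → padded with NULL.
- l (pid=5) has no partner → padded with NULL.
- l (pid=3) pairs with 2 row(s) of r.
- l (pid=2) has no partner → padded with NULL.
- l (pid=3) pairs with 2 row(s) of r.
- 5 r row(s) had no l match → kept, l columns NULL.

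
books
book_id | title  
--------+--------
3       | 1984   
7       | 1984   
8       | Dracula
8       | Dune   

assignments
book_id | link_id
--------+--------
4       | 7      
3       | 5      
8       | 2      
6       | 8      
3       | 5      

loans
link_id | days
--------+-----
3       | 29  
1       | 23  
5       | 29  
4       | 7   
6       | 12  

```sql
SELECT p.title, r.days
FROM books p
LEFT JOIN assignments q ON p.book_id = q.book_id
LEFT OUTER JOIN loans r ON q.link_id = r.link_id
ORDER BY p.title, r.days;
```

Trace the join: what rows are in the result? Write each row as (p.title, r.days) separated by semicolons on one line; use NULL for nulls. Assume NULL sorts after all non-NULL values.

(1984, 29); (1984, 29); (1984, NULL); (Dracula, NULL); (Dune, NULL)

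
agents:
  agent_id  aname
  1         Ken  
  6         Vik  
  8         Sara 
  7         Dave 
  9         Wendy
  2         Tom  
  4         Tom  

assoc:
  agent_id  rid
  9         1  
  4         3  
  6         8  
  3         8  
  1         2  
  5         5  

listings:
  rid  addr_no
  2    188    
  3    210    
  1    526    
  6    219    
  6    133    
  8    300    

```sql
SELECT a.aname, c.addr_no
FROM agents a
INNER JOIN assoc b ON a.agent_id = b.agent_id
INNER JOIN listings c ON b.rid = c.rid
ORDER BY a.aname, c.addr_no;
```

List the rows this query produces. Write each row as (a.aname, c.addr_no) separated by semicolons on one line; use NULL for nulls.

Evaluate left to right. First `agents a INNER JOIN assoc b` on agent_id: 4 row(s).
Then INNER JOIN `listings c` on rid: keep only rows whose b.rid appears in c.

(Ken, 188); (Tom, 210); (Vik, 300); (Wendy, 526)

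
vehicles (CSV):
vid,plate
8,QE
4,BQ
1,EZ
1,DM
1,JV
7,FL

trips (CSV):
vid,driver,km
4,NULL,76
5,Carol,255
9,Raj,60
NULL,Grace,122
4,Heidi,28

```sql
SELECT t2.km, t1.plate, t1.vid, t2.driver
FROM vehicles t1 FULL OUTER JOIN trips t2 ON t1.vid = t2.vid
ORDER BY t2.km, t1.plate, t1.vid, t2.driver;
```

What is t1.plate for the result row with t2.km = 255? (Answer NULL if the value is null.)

NULL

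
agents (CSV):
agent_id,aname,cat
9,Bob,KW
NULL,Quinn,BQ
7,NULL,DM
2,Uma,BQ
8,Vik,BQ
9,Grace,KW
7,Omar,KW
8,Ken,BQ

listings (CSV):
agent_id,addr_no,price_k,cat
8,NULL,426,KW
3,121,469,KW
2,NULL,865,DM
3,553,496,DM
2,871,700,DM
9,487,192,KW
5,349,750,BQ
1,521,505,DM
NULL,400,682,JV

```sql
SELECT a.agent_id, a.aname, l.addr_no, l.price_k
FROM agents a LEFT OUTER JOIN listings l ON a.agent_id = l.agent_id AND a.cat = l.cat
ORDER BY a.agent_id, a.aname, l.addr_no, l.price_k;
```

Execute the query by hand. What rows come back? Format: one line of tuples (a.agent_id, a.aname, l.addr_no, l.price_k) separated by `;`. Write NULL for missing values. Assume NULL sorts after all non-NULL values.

LEFT JOIN keeps every row from `agents`; unmatched rows get NULL for `listings`'s columns.
Matching on a.agent_id = l.agent_id AND a.cat = l.cat. A NULL in a compared column never satisfies the condition.
- a row (agent_id=9, cat=KW): matches 1 l row(s) → 1 output row(s).
- a row (agent_id=NULL, cat=BQ): no match → kept, l columns NULL.
- a row (agent_id=7, cat=DM): no match → kept, l columns NULL.
- a row (agent_id=2, cat=BQ): no match → kept, l columns NULL.
- a row (agent_id=8, cat=BQ): no match → kept, l columns NULL.
- a row (agent_id=9, cat=KW): matches 1 l row(s) → 1 output row(s).
- a row (agent_id=7, cat=KW): no match → kept, l columns NULL.
- a row (agent_id=8, cat=BQ): no match → kept, l columns NULL.
After projecting and ordering:
a.agent_id | a.aname | l.addr_no | l.price_k
2 | Uma | NULL | NULL
7 | Omar | NULL | NULL
7 | NULL | NULL | NULL
8 | Ken | NULL | NULL
8 | Vik | NULL | NULL
9 | Bob | 487 | 192
9 | Grace | 487 | 192
NULL | Quinn | NULL | NULL

(2, Uma, NULL, NULL); (7, Omar, NULL, NULL); (7, NULL, NULL, NULL); (8, Ken, NULL, NULL); (8, Vik, NULL, NULL); (9, Bob, 487, 192); (9, Grace, 487, 192); (NULL, Quinn, NULL, NULL)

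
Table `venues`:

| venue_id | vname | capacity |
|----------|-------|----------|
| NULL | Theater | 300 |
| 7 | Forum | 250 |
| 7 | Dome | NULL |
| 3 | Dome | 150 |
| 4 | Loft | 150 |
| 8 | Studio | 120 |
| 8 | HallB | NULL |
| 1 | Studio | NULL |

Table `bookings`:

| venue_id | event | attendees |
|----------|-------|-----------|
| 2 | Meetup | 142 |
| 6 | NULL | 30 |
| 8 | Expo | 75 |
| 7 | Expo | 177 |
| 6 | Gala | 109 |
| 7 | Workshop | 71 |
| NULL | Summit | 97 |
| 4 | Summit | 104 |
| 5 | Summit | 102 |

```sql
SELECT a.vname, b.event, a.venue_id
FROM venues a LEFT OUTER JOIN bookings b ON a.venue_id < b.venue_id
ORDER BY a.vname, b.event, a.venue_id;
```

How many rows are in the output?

LEFT JOIN keeps every row from `venues`; unmatched rows get NULL for `bookings`'s columns.
Matching on a.venue_id < b.venue_id. A NULL in a compared column never satisfies the condition.
Matched pairs: 23; unmatched a rows kept: 3.
Total: 23 matched + 3 padded = 26 rows.

26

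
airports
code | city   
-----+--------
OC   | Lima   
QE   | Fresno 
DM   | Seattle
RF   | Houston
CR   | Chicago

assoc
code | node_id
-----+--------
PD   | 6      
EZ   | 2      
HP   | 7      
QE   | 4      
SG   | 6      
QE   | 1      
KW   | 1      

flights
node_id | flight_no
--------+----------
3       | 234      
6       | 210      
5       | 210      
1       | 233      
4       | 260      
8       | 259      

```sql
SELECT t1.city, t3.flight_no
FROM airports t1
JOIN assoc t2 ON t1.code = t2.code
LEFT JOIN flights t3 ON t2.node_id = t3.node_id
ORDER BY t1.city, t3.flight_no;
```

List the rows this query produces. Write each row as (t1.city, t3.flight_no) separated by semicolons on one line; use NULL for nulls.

(Fresno, 233); (Fresno, 260)

Step 1 — t1 INNER JOIN t2 on code → 2 row(s).
Then LEFT JOIN `flights t3` on node_id: each of those 2 rows is kept; rows whose t2.node_id has no match in t3 get NULL for t3's columns.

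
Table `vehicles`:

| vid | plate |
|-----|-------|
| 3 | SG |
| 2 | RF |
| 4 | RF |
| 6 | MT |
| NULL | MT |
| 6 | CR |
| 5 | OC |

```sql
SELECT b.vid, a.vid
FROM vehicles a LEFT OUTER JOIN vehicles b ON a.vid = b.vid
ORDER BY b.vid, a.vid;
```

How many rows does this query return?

LEFT JOIN keeps every row from `vehicles a`; unmatched rows get NULL for `vehicles b`'s columns.
Matching on a.vid = b.vid. A NULL in a compared column never satisfies the condition.
- vid=3: 1 matching b row(s), so 1 row(s) emitted.
- vid=2: 1 matching b row(s), so 1 row(s) emitted.
- vid=4: 1 matching b row(s), so 1 row(s) emitted.
- vid=6: 2 matching b row(s), so 2 row(s) emitted.
- vid=NULL: no b row matches, row kept with b columns NULL.
- vid=6: 2 matching b row(s), so 2 row(s) emitted.
- vid=5: 1 matching b row(s), so 1 row(s) emitted.
Total: 8 matched + 1 padded = 9 rows.

9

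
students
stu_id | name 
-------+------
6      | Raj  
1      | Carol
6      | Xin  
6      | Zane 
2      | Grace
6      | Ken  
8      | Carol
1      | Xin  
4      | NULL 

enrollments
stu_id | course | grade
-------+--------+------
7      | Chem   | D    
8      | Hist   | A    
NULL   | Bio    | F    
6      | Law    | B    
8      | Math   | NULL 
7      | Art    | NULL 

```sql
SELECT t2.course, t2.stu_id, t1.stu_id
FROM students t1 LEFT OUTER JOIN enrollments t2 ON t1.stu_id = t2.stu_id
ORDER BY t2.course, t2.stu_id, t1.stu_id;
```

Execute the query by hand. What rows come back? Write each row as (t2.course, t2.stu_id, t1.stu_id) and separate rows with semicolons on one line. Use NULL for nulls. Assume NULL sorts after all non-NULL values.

(Hist, 8, 8); (Law, 6, 6); (Law, 6, 6); (Law, 6, 6); (Law, 6, 6); (Math, 8, 8); (NULL, NULL, 1); (NULL, NULL, 1); (NULL, NULL, 2); (NULL, NULL, 4)

LEFT JOIN keeps every row from `students`; unmatched rows get NULL for `enrollments`'s columns.
Matching on t1.stu_id = t2.stu_id. A NULL in a compared column never satisfies the condition.
Matched pairs: 6; unmatched t1 rows kept: 4.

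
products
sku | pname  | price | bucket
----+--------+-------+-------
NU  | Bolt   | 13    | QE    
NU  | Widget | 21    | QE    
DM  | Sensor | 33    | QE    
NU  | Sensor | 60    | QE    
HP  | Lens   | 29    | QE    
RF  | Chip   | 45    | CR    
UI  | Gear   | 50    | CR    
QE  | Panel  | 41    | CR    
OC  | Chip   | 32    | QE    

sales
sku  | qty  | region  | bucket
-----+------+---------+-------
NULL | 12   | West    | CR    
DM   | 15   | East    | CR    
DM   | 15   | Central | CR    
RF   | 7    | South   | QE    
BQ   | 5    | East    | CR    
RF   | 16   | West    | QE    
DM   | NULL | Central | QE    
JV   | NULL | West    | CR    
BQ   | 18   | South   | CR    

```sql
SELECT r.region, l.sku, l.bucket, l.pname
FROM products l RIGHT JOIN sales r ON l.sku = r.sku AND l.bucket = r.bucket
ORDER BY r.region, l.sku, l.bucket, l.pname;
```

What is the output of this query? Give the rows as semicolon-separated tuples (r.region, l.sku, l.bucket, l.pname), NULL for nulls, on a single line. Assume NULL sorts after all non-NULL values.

RIGHT JOIN keeps every row from `sales`; unmatched rows get NULL for `products`'s columns.
Matching on l.sku = r.sku AND l.bucket = r.bucket. A NULL in a compared column never satisfies the condition.
- l row (sku=NU, bucket=QE): no match.
- l row (sku=NU, bucket=QE): no match.
- l row (sku=DM, bucket=QE): matches 1 r row(s) → 1 output row(s).
- l row (sku=NU, bucket=QE): no match.
- l row (sku=HP, bucket=QE): no match.
- l row (sku=RF, bucket=CR): no match.
- l row (sku=UI, bucket=CR): no match.
- l row (sku=QE, bucket=CR): no match.
- l row (sku=OC, bucket=QE): no match.
- plus 8 unmatched r row(s), each kept with NULL l columns.
After projecting and ordering:
r.region | l.sku | l.bucket | l.pname
Central | DM | QE | Sensor
Central | NULL | NULL | NULL
East | NULL | NULL | NULL
East | NULL | NULL | NULL
South | NULL | NULL | NULL
South | NULL | NULL | NULL
West | NULL | NULL | NULL
West | NULL | NULL | NULL
West | NULL | NULL | NULL

(Central, DM, QE, Sensor); (Central, NULL, NULL, NULL); (East, NULL, NULL, NULL); (East, NULL, NULL, NULL); (South, NULL, NULL, NULL); (South, NULL, NULL, NULL); (West, NULL, NULL, NULL); (West, NULL, NULL, NULL); (West, NULL, NULL, NULL)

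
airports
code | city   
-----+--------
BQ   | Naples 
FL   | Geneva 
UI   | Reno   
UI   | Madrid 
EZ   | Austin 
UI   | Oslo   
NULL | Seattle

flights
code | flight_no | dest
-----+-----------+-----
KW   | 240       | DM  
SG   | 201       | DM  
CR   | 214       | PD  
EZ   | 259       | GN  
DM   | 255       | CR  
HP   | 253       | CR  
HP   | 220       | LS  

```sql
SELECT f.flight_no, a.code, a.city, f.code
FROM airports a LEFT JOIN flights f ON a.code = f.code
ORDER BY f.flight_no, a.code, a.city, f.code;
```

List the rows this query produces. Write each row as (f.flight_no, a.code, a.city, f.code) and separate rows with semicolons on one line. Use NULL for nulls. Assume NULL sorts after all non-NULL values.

(259, EZ, Austin, EZ); (NULL, BQ, Naples, NULL); (NULL, FL, Geneva, NULL); (NULL, UI, Madrid, NULL); (NULL, UI, Oslo, NULL); (NULL, UI, Reno, NULL); (NULL, NULL, Seattle, NULL)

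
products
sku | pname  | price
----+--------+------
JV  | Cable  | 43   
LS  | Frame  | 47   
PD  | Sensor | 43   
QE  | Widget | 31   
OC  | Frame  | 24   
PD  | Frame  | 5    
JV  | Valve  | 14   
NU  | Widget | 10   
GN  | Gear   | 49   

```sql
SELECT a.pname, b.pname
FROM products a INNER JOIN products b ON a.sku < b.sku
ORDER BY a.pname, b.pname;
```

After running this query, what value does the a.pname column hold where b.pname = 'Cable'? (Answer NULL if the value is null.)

Gear

INNER JOIN keeps only pairs where the ON condition holds.
Matching on a.sku < b.sku.
Matched pairs: 34.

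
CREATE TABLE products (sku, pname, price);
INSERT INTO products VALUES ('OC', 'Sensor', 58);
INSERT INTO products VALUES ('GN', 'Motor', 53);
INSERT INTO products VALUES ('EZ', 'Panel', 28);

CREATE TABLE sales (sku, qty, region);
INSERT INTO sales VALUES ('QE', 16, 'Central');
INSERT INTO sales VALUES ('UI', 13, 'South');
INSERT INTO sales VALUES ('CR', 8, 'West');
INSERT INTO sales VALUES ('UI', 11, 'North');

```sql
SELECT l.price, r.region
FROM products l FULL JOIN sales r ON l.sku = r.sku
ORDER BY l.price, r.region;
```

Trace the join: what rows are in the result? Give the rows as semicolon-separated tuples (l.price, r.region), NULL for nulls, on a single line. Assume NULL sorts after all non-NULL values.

FULL OUTER JOIN keeps every row from both sides; unmatched rows get NULL for the other side's columns.
Matching on l.sku = r.sku.
Matched pairs: 0; unmatched l rows kept: 3; unmatched r rows kept: 4.

(28, NULL); (53, NULL); (58, NULL); (NULL, Central); (NULL, North); (NULL, South); (NULL, West)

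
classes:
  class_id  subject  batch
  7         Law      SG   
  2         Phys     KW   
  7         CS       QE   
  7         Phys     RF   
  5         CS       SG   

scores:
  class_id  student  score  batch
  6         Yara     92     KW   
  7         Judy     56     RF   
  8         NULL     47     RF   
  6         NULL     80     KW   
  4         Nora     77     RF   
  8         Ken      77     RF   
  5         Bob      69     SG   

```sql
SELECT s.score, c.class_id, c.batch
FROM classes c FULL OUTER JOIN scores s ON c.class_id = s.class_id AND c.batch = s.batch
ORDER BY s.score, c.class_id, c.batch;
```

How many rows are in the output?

10

FULL OUTER JOIN keeps every row from both sides; unmatched rows get NULL for the other side's columns.
Matching on c.class_id = s.class_id AND c.batch = s.batch.
- class_id=7, batch=SG: no s row matches, row kept with s columns NULL.
- class_id=2, batch=KW: no s row matches, row kept with s columns NULL.
- class_id=7, batch=QE: no s row matches, row kept with s columns NULL.
- class_id=7, batch=RF: 1 matching s row(s), so 1 row(s) emitted.
- class_id=5, batch=SG: 1 matching s row(s), so 1 row(s) emitted.
- 5 row(s) from s found no c partner → padded with NULL.
Total: 2 matched + 8 padded = 10 rows.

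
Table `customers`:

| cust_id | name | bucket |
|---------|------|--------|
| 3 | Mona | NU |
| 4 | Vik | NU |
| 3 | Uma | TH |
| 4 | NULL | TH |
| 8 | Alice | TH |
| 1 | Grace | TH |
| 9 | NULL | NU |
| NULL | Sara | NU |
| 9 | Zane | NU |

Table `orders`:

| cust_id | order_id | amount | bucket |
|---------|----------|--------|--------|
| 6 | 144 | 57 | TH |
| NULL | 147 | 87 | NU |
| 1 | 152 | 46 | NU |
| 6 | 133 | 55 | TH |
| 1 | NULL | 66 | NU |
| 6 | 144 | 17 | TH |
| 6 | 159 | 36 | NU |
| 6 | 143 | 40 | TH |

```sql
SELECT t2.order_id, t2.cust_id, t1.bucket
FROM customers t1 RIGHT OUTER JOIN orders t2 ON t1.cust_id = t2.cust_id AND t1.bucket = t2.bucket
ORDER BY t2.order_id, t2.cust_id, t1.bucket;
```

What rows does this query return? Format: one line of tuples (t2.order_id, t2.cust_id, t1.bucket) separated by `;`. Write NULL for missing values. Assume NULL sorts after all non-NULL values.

RIGHT JOIN keeps every row from `orders`; unmatched rows get NULL for `customers`'s columns.
Matching on t1.cust_id = t2.cust_id AND t1.bucket = t2.bucket. A NULL in a compared column never satisfies the condition.
Matched pairs: 0; unmatched t2 rows kept: 8.

(133, 6, NULL); (143, 6, NULL); (144, 6, NULL); (144, 6, NULL); (147, NULL, NULL); (152, 1, NULL); (159, 6, NULL); (NULL, 1, NULL)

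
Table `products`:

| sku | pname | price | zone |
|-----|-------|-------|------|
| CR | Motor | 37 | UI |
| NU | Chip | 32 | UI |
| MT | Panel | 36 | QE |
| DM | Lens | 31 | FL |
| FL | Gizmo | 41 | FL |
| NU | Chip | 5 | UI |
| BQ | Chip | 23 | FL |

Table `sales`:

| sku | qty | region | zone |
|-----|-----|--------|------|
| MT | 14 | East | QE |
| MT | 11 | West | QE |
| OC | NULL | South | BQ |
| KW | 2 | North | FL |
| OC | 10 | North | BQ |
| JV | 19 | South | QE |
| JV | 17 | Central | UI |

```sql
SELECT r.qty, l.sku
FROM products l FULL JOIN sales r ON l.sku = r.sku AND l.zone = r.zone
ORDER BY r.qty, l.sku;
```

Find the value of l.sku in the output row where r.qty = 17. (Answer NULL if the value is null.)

NULL

FULL OUTER JOIN keeps every row from both sides; unmatched rows get NULL for the other side's columns.
Matching on l.sku = r.sku AND l.zone = r.zone.
- l (sku=CR, zone=UI) has no partner → padded with NULL.
- l (sku=NU, zone=UI) has no partner → padded with NULL.
- l (sku=MT, zone=QE) pairs with 2 row(s) of r.
- l (sku=DM, zone=FL) has no partner → padded with NULL.
- l (sku=FL, zone=FL) has no partner → padded with NULL.
- l (sku=NU, zone=UI) has no partner → padded with NULL.
- l (sku=BQ, zone=FL) has no partner → padded with NULL.
- plus 5 unmatched r row(s), each kept with NULL l columns.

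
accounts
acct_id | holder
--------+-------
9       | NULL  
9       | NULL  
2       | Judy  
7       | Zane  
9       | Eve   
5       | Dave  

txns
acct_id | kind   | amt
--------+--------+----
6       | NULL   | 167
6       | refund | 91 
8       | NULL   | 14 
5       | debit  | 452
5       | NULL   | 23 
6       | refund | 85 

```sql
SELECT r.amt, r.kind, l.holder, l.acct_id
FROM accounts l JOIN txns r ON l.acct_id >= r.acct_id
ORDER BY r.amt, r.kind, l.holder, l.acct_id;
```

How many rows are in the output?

25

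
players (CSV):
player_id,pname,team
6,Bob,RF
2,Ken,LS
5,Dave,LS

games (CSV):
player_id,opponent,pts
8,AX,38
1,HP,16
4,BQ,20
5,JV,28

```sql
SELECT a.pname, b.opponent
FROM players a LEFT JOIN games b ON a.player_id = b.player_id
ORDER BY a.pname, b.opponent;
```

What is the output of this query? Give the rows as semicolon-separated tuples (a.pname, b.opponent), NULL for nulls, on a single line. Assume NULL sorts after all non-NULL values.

(Bob, NULL); (Dave, JV); (Ken, NULL)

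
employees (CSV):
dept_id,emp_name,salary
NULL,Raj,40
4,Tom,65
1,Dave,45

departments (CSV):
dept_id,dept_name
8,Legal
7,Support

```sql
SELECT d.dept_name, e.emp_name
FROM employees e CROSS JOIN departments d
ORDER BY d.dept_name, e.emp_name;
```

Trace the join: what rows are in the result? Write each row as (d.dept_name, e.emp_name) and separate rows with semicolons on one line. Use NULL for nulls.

(Legal, Dave); (Legal, Raj); (Legal, Tom); (Support, Dave); (Support, Raj); (Support, Tom)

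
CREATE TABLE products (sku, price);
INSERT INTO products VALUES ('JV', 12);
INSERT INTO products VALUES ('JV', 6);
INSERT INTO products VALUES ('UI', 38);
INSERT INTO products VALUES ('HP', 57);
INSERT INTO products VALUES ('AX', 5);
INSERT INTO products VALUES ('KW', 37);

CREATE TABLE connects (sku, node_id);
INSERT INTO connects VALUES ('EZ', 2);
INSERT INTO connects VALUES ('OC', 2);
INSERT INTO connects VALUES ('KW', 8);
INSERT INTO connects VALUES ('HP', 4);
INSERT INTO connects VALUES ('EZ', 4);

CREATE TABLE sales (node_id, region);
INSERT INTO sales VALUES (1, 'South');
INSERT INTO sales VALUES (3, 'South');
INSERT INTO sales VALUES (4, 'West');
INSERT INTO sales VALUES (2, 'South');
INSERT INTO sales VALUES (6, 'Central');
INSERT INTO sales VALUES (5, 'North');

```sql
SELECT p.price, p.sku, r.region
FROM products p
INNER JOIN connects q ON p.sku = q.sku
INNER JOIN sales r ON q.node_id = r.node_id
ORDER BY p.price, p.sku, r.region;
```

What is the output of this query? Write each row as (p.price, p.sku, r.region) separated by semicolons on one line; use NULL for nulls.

Step 1 — p INNER JOIN q on sku → 2 row(s).
Then INNER JOIN `sales r` on node_id: keep only rows whose q.node_id appears in r.

(57, HP, West)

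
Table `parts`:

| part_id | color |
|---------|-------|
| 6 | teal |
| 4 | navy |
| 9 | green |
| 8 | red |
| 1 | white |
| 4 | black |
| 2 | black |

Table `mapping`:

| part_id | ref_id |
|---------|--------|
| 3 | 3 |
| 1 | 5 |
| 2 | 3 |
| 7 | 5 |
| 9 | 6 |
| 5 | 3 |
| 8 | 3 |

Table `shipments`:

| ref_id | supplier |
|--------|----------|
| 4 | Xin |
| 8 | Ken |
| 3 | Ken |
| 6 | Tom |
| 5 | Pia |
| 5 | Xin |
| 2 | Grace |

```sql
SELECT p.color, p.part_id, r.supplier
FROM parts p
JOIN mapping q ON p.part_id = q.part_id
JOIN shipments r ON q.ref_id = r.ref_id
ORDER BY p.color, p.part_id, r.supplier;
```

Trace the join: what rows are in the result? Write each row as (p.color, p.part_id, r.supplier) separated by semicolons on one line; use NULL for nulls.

(black, 2, Ken); (green, 9, Tom); (red, 8, Ken); (white, 1, Pia); (white, 1, Xin)

Evaluate left to right. First `parts p INNER JOIN mapping q` on part_id: 4 row(s).
Then INNER JOIN `shipments r` on ref_id: keep only rows whose q.ref_id appears in r.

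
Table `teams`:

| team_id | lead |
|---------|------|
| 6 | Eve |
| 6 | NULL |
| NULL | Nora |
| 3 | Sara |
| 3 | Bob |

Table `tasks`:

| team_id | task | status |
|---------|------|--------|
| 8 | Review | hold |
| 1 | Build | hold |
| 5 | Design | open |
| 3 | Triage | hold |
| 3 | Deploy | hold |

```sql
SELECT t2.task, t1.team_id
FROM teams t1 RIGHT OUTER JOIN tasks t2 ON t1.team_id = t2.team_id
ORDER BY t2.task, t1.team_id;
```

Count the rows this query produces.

RIGHT JOIN keeps every row from `tasks`; unmatched rows get NULL for `teams`'s columns.
Matching on t1.team_id = t2.team_id. A NULL in a compared column never satisfies the condition.
Matched pairs: 4; unmatched t2 rows kept: 3.
Total: 4 matched + 3 padded = 7 rows.

7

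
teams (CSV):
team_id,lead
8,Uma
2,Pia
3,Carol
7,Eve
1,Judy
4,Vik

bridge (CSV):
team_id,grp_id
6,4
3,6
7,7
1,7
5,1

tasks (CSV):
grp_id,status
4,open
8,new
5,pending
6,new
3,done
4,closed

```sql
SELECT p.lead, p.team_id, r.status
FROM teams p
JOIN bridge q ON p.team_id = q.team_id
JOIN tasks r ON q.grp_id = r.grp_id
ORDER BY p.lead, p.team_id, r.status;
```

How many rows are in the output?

1

Joins associate left-to-right: teams INNER JOIN bridge on team_id gives 3 intermediate row(s).
Then INNER JOIN `tasks r` on grp_id: keep only rows whose q.grp_id appears in r.
Result: 1 row(s).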